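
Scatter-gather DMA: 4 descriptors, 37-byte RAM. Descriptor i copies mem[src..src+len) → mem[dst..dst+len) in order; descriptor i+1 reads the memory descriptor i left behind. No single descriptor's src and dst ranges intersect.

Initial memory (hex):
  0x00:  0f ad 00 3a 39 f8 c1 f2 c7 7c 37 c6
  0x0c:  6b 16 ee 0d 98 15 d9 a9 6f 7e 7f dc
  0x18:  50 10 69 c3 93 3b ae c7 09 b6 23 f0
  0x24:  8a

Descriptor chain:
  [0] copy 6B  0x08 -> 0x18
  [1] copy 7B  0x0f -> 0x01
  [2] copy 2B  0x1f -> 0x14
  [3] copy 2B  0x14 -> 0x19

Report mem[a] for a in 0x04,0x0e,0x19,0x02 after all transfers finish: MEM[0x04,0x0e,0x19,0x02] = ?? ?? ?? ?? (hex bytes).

MEM[0x04,0x0e,0x19,0x02] = d9 ee c7 98

[0] 0x08->0x18 len=6 : c7 7c 37 c6 6b 16
[1] 0x0f->0x01 len=7 : 0d 98 15 d9 a9 6f 7e
[2] 0x1f->0x14 len=2 : c7 09
[3] 0x14->0x19 len=2 : c7 09
query mem[0x04]=0xd9, mem[0x0e]=0xee, mem[0x19]=0xc7, mem[0x02]=0x98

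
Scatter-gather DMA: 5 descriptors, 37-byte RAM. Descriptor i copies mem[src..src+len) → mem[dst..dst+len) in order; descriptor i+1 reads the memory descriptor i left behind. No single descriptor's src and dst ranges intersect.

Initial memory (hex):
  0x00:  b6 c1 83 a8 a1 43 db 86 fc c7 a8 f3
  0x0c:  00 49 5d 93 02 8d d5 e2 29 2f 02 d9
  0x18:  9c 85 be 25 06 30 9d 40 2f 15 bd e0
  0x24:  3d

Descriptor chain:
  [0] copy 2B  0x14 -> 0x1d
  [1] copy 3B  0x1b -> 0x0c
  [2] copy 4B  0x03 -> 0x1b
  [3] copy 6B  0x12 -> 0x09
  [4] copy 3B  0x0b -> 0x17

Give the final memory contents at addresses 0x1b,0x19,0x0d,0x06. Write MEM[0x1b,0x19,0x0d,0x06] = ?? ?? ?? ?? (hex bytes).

MEM[0x1b,0x19,0x0d,0x06] = a8 02 02 db

D0: mem[0x1d..0x1e] <- [29 2f]
D1: mem[0x0c..0x0e] <- [25 06 29]
D2: mem[0x1b..0x1e] <- [a8 a1 43 db]
D3: mem[0x09..0x0e] <- [d5 e2 29 2f 02 d9]
D4: mem[0x17..0x19] <- [29 2f 02]
query mem[0x1b]=0xa8, mem[0x19]=0x02, mem[0x0d]=0x02, mem[0x06]=0xdb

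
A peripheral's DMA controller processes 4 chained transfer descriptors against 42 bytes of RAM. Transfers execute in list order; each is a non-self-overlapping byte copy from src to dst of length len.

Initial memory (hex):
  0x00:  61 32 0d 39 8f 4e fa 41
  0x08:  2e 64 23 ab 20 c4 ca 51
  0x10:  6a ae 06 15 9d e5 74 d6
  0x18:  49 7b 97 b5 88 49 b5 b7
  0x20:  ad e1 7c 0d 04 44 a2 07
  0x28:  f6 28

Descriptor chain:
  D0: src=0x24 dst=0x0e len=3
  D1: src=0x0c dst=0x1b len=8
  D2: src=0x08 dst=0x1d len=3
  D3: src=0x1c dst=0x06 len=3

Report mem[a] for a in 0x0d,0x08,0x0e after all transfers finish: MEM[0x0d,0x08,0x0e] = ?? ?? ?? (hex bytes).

MEM[0x0d,0x08,0x0e] = c4 64 04

  after D0: wrote 3B at 0x0e = 0444a2
  after D1: wrote 8B at 0x1b = 20c40444a2ae0615
  after D2: wrote 3B at 0x1d = 2e6423
  after D3: wrote 3B at 0x06 = c42e64
query mem[0x0d]=0xc4, mem[0x08]=0x64, mem[0x0e]=0x04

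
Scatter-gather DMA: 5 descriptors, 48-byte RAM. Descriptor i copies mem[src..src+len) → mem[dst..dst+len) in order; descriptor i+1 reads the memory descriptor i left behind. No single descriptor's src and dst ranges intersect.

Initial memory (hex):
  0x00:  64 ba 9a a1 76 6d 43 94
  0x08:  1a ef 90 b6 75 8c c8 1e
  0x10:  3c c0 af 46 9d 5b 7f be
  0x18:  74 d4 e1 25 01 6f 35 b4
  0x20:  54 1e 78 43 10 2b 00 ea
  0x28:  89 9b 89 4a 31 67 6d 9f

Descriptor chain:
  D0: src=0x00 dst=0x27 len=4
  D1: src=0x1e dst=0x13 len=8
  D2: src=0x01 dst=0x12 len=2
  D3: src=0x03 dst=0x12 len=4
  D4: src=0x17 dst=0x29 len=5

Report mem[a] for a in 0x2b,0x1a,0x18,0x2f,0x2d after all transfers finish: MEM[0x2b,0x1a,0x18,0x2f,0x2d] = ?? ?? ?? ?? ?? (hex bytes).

[0] 0x00->0x27 len=4 : 64 ba 9a a1
[1] 0x1e->0x13 len=8 : 35 b4 54 1e 78 43 10 2b
[2] 0x01->0x12 len=2 : ba 9a
[3] 0x03->0x12 len=4 : a1 76 6d 43
[4] 0x17->0x29 len=5 : 78 43 10 2b 25
query mem[0x2b]=0x10, mem[0x1a]=0x2b, mem[0x18]=0x43, mem[0x2f]=0x9f, mem[0x2d]=0x25

MEM[0x2b,0x1a,0x18,0x2f,0x2d] = 10 2b 43 9f 25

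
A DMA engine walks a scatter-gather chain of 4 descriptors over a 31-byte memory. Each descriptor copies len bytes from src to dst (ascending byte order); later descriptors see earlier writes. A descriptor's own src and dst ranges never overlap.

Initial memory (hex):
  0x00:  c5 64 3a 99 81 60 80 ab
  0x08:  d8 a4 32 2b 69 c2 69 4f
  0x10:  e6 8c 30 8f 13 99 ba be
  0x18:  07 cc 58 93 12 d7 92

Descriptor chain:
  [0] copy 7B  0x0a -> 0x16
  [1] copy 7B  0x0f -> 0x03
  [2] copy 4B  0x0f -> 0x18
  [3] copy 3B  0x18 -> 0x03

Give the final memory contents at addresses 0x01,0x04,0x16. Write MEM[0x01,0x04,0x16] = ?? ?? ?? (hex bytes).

MEM[0x01,0x04,0x16] = 64 e6 32

  after D0: wrote 7B at 0x16 = 322b69c2694fe6
  after D1: wrote 7B at 0x03 = 4fe68c308f1399
  after D2: wrote 4B at 0x18 = 4fe68c30
  after D3: wrote 3B at 0x03 = 4fe68c
query mem[0x01]=0x64, mem[0x04]=0xe6, mem[0x16]=0x32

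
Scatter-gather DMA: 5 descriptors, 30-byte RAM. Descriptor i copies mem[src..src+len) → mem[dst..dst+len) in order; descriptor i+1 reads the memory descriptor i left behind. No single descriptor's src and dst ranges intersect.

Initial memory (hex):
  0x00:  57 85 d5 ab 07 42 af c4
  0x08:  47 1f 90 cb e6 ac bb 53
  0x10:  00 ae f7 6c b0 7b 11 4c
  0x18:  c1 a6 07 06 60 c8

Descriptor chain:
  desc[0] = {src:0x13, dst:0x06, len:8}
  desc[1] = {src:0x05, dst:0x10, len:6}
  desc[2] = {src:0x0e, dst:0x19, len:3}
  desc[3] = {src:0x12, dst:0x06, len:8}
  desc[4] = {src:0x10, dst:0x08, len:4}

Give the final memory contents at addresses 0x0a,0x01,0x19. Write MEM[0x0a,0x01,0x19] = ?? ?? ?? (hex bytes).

D0: mem[0x06..0x0d] <- [6c b0 7b 11 4c c1 a6 07]
D1: mem[0x10..0x15] <- [42 6c b0 7b 11 4c]
D2: mem[0x19..0x1b] <- [bb 53 42]
D3: mem[0x06..0x0d] <- [b0 7b 11 4c 11 4c c1 bb]
D4: mem[0x08..0x0b] <- [42 6c b0 7b]
query mem[0x0a]=0xb0, mem[0x01]=0x85, mem[0x19]=0xbb

MEM[0x0a,0x01,0x19] = b0 85 bb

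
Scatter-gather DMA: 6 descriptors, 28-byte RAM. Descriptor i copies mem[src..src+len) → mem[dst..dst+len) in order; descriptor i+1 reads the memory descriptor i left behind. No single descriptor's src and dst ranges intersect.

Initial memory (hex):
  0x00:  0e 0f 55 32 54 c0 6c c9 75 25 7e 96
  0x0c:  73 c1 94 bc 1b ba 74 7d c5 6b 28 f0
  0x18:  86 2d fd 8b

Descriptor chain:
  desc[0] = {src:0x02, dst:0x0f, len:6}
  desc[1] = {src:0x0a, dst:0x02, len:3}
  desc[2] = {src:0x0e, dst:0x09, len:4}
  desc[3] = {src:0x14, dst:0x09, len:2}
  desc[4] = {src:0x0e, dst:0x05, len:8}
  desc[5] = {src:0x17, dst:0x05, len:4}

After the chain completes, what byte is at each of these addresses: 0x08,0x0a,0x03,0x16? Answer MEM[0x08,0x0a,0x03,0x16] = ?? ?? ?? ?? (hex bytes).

[0] 0x02->0x0f len=6 : 55 32 54 c0 6c c9
[1] 0x0a->0x02 len=3 : 7e 96 73
[2] 0x0e->0x09 len=4 : 94 55 32 54
[3] 0x14->0x09 len=2 : c9 6b
[4] 0x0e->0x05 len=8 : 94 55 32 54 c0 6c c9 6b
[5] 0x17->0x05 len=4 : f0 86 2d fd
query mem[0x08]=0xfd, mem[0x0a]=0x6c, mem[0x03]=0x96, mem[0x16]=0x28

MEM[0x08,0x0a,0x03,0x16] = fd 6c 96 28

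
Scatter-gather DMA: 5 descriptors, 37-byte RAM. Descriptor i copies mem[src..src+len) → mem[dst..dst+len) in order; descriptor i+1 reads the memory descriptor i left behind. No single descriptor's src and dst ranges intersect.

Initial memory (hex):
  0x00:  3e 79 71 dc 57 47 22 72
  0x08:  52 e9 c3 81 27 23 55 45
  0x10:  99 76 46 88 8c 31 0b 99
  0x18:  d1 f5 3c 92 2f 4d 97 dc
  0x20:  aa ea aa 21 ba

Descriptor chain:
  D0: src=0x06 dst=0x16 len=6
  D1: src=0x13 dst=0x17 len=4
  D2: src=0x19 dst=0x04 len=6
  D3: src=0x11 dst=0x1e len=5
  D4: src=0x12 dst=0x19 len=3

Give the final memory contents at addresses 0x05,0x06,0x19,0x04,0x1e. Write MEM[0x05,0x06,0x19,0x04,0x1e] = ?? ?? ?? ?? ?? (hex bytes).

[0] 0x06->0x16 len=6 : 22 72 52 e9 c3 81
[1] 0x13->0x17 len=4 : 88 8c 31 22
[2] 0x19->0x04 len=6 : 31 22 81 2f 4d 97
[3] 0x11->0x1e len=5 : 76 46 88 8c 31
[4] 0x12->0x19 len=3 : 46 88 8c
query mem[0x05]=0x22, mem[0x06]=0x81, mem[0x19]=0x46, mem[0x04]=0x31, mem[0x1e]=0x76

MEM[0x05,0x06,0x19,0x04,0x1e] = 22 81 46 31 76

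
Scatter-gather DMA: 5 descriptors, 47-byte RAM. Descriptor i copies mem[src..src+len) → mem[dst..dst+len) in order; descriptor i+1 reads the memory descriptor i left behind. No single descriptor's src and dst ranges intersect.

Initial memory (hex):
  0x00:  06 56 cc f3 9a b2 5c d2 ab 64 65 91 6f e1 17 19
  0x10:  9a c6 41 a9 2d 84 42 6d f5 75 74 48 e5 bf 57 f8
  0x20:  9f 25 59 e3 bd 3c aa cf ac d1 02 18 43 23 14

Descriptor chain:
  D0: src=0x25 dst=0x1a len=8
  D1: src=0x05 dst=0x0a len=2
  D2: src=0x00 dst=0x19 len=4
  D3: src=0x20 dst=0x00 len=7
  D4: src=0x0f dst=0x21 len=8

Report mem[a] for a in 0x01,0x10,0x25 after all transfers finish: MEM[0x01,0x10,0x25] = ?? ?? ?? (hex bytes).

MEM[0x01,0x10,0x25] = 43 9a a9

[0] 0x25->0x1a len=8 : 3c aa cf ac d1 02 18 43
[1] 0x05->0x0a len=2 : b2 5c
[2] 0x00->0x19 len=4 : 06 56 cc f3
[3] 0x20->0x00 len=7 : 18 43 59 e3 bd 3c aa
[4] 0x0f->0x21 len=8 : 19 9a c6 41 a9 2d 84 42
query mem[0x01]=0x43, mem[0x10]=0x9a, mem[0x25]=0xa9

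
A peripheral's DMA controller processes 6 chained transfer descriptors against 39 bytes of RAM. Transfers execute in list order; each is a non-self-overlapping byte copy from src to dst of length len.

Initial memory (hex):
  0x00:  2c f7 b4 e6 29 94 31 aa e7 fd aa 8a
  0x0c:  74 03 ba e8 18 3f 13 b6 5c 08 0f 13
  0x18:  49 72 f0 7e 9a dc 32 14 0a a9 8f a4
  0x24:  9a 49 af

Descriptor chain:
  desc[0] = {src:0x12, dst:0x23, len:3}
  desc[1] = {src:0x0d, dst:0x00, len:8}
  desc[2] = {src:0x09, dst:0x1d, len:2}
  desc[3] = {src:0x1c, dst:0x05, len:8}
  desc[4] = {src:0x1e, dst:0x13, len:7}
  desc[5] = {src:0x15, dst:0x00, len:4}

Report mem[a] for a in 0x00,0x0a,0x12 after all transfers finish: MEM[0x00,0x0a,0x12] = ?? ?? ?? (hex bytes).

[0] 0x12->0x23 len=3 : 13 b6 5c
[1] 0x0d->0x00 len=8 : 03 ba e8 18 3f 13 b6 5c
[2] 0x09->0x1d len=2 : fd aa
[3] 0x1c->0x05 len=8 : 9a fd aa 14 0a a9 8f 13
[4] 0x1e->0x13 len=7 : aa 14 0a a9 8f 13 b6
[5] 0x15->0x00 len=4 : 0a a9 8f 13
query mem[0x00]=0x0a, mem[0x0a]=0xa9, mem[0x12]=0x13

MEM[0x00,0x0a,0x12] = 0a a9 13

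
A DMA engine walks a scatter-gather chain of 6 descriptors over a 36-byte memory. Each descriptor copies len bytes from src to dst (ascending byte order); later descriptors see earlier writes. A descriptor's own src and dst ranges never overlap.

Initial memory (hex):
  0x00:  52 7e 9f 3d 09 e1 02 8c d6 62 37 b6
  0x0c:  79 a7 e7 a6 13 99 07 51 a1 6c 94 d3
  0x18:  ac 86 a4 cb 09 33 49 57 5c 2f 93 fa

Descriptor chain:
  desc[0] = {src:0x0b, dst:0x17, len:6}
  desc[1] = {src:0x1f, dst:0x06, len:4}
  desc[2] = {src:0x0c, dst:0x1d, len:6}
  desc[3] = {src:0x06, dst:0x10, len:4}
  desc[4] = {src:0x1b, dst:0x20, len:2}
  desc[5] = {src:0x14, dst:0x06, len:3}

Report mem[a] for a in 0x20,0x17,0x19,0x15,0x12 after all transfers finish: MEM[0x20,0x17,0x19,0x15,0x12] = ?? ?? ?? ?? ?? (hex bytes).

MEM[0x20,0x17,0x19,0x15,0x12] = a6 b6 a7 6c 2f

#0 dst[0x17+6] := {0xb6,0x79,0xa7,0xe7,0xa6,0x13}
#1 dst[0x06+4] := {0x57,0x5c,0x2f,0x93}
#2 dst[0x1d+6] := {0x79,0xa7,0xe7,0xa6,0x13,0x99}
#3 dst[0x10+4] := {0x57,0x5c,0x2f,0x93}
#4 dst[0x20+2] := {0xa6,0x13}
#5 dst[0x06+3] := {0xa1,0x6c,0x94}
query mem[0x20]=0xa6, mem[0x17]=0xb6, mem[0x19]=0xa7, mem[0x15]=0x6c, mem[0x12]=0x2f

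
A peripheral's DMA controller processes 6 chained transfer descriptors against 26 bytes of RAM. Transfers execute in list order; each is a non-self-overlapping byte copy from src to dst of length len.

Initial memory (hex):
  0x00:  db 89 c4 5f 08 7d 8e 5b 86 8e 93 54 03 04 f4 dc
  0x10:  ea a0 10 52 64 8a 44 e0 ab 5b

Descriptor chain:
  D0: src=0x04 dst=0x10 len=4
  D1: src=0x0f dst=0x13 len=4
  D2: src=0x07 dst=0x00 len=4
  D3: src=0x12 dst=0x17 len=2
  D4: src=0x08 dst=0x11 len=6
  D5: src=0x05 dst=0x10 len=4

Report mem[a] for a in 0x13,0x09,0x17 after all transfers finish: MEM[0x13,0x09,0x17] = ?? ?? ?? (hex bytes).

#0 dst[0x10+4] := {0x08,0x7d,0x8e,0x5b}
#1 dst[0x13+4] := {0xdc,0x08,0x7d,0x8e}
#2 dst[0x00+4] := {0x5b,0x86,0x8e,0x93}
#3 dst[0x17+2] := {0x8e,0xdc}
#4 dst[0x11+6] := {0x86,0x8e,0x93,0x54,0x03,0x04}
#5 dst[0x10+4] := {0x7d,0x8e,0x5b,0x86}
query mem[0x13]=0x86, mem[0x09]=0x8e, mem[0x17]=0x8e

MEM[0x13,0x09,0x17] = 86 8e 8e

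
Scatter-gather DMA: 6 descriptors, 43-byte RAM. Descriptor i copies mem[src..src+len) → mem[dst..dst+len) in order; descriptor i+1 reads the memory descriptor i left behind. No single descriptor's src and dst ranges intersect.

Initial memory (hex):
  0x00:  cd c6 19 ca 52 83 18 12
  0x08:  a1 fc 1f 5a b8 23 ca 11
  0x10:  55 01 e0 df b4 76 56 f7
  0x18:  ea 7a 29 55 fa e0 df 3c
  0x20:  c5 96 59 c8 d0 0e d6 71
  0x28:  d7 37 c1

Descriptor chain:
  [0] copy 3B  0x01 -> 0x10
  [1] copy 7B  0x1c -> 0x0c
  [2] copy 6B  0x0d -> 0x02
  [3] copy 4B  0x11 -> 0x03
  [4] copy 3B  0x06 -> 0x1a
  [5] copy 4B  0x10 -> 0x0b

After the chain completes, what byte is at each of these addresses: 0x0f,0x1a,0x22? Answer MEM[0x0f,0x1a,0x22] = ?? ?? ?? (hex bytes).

MEM[0x0f,0x1a,0x22] = 3c b4 59

[0] 0x01->0x10 len=3 : c6 19 ca
[1] 0x1c->0x0c len=7 : fa e0 df 3c c5 96 59
[2] 0x0d->0x02 len=6 : e0 df 3c c5 96 59
[3] 0x11->0x03 len=4 : 96 59 df b4
[4] 0x06->0x1a len=3 : b4 59 a1
[5] 0x10->0x0b len=4 : c5 96 59 df
query mem[0x0f]=0x3c, mem[0x1a]=0xb4, mem[0x22]=0x59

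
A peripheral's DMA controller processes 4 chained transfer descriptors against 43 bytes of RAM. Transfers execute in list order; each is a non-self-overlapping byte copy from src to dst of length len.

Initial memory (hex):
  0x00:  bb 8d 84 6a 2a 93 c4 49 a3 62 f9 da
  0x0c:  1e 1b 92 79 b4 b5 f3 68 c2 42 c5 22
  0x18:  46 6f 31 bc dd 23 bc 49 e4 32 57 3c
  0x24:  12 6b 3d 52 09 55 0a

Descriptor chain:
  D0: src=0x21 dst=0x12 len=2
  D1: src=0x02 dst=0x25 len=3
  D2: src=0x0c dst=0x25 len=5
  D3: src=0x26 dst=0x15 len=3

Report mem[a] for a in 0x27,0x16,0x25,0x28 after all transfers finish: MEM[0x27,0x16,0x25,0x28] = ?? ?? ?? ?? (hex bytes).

MEM[0x27,0x16,0x25,0x28] = 92 92 1e 79

[0] 0x21->0x12 len=2 : 32 57
[1] 0x02->0x25 len=3 : 84 6a 2a
[2] 0x0c->0x25 len=5 : 1e 1b 92 79 b4
[3] 0x26->0x15 len=3 : 1b 92 79
query mem[0x27]=0x92, mem[0x16]=0x92, mem[0x25]=0x1e, mem[0x28]=0x79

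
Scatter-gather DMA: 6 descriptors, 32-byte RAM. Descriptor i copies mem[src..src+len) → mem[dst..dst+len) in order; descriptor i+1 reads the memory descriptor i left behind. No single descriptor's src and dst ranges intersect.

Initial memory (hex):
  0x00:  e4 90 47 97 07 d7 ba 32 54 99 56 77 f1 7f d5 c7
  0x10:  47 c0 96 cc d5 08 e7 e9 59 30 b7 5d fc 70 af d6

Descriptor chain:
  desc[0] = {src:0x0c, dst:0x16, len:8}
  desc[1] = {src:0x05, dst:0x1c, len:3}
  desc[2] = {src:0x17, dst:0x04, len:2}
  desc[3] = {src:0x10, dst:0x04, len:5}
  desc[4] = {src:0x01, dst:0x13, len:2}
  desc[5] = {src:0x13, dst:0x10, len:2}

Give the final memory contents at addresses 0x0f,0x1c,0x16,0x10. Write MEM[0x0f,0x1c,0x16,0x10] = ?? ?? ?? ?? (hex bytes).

#0 dst[0x16+8] := {0xf1,0x7f,0xd5,0xc7,0x47,0xc0,0x96,0xcc}
#1 dst[0x1c+3] := {0xd7,0xba,0x32}
#2 dst[0x04+2] := {0x7f,0xd5}
#3 dst[0x04+5] := {0x47,0xc0,0x96,0xcc,0xd5}
#4 dst[0x13+2] := {0x90,0x47}
#5 dst[0x10+2] := {0x90,0x47}
query mem[0x0f]=0xc7, mem[0x1c]=0xd7, mem[0x16]=0xf1, mem[0x10]=0x90

MEM[0x0f,0x1c,0x16,0x10] = c7 d7 f1 90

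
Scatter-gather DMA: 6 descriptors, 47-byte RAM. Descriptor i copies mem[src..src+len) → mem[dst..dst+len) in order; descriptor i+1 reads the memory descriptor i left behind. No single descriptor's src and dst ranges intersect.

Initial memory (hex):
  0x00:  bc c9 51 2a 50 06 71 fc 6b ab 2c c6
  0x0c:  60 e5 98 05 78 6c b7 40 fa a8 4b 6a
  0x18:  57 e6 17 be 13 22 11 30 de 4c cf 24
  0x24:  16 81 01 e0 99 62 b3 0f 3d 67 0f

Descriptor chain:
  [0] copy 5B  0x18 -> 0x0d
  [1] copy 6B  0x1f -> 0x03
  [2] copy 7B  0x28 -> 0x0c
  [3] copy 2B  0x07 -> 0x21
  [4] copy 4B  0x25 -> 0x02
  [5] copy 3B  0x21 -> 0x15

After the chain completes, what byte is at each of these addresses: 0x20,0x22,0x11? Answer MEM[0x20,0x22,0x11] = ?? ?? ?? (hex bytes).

MEM[0x20,0x22,0x11] = de 16 67

[0] 0x18->0x0d len=5 : 57 e6 17 be 13
[1] 0x1f->0x03 len=6 : 30 de 4c cf 24 16
[2] 0x28->0x0c len=7 : 99 62 b3 0f 3d 67 0f
[3] 0x07->0x21 len=2 : 24 16
[4] 0x25->0x02 len=4 : 81 01 e0 99
[5] 0x21->0x15 len=3 : 24 16 24
query mem[0x20]=0xde, mem[0x22]=0x16, mem[0x11]=0x67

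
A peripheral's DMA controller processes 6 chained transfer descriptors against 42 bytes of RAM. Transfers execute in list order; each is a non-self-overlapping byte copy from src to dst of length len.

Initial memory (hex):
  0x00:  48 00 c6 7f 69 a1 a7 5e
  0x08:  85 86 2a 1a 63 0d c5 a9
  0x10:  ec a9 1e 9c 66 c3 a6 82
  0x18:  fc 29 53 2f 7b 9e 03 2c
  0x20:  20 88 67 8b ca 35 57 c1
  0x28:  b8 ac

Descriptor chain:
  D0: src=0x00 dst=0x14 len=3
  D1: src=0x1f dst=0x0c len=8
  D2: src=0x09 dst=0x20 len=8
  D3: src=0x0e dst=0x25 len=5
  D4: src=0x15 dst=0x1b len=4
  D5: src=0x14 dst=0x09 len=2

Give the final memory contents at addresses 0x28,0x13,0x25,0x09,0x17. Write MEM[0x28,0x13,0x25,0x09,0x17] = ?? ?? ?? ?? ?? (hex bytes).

[0] 0x00->0x14 len=3 : 48 00 c6
[1] 0x1f->0x0c len=8 : 2c 20 88 67 8b ca 35 57
[2] 0x09->0x20 len=8 : 86 2a 1a 2c 20 88 67 8b
[3] 0x0e->0x25 len=5 : 88 67 8b ca 35
[4] 0x15->0x1b len=4 : 00 c6 82 fc
[5] 0x14->0x09 len=2 : 48 00
query mem[0x28]=0xca, mem[0x13]=0x57, mem[0x25]=0x88, mem[0x09]=0x48, mem[0x17]=0x82

MEM[0x28,0x13,0x25,0x09,0x17] = ca 57 88 48 82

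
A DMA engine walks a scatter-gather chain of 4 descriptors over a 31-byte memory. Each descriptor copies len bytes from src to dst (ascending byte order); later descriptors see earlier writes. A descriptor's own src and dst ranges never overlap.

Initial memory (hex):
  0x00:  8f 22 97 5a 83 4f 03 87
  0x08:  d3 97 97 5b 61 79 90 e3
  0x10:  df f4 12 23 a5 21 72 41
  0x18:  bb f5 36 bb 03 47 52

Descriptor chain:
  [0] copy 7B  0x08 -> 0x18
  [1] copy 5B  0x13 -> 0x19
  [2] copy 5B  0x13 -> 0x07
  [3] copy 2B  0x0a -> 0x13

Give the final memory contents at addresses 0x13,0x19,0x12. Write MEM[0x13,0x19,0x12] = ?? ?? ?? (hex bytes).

MEM[0x13,0x19,0x12] = 72 23 12

#0 dst[0x18+7] := {0xd3,0x97,0x97,0x5b,0x61,0x79,0x90}
#1 dst[0x19+5] := {0x23,0xa5,0x21,0x72,0x41}
#2 dst[0x07+5] := {0x23,0xa5,0x21,0x72,0x41}
#3 dst[0x13+2] := {0x72,0x41}
query mem[0x13]=0x72, mem[0x19]=0x23, mem[0x12]=0x12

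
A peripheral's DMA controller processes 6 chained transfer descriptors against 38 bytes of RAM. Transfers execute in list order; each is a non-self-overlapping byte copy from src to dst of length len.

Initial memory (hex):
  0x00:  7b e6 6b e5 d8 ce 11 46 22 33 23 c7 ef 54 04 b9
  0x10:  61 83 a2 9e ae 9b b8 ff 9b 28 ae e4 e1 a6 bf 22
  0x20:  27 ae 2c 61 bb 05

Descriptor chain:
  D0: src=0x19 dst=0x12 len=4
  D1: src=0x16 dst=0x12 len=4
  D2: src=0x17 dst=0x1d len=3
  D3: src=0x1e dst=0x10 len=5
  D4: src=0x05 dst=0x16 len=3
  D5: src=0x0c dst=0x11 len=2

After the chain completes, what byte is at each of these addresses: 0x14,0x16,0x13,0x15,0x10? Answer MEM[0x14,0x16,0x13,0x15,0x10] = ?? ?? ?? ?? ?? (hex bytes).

D0: mem[0x12..0x15] <- [28 ae e4 e1]
D1: mem[0x12..0x15] <- [b8 ff 9b 28]
D2: mem[0x1d..0x1f] <- [ff 9b 28]
D3: mem[0x10..0x14] <- [9b 28 27 ae 2c]
D4: mem[0x16..0x18] <- [ce 11 46]
D5: mem[0x11..0x12] <- [ef 54]
query mem[0x14]=0x2c, mem[0x16]=0xce, mem[0x13]=0xae, mem[0x15]=0x28, mem[0x10]=0x9b

MEM[0x14,0x16,0x13,0x15,0x10] = 2c ce ae 28 9b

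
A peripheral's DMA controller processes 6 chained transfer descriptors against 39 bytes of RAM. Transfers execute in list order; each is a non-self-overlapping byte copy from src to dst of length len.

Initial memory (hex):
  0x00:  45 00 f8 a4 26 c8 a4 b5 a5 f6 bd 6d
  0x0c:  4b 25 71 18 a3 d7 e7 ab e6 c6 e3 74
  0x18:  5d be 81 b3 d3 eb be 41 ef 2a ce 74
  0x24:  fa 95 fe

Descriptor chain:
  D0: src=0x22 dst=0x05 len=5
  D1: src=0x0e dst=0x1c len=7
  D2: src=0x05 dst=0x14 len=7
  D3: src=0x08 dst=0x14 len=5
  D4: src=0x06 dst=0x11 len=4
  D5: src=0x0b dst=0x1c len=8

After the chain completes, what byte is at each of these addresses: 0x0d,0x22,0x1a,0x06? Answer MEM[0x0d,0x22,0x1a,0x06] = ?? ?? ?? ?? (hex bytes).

MEM[0x0d,0x22,0x1a,0x06] = 25 74 6d 74

D0: mem[0x05..0x09] <- [ce 74 fa 95 fe]
D1: mem[0x1c..0x22] <- [71 18 a3 d7 e7 ab e6]
D2: mem[0x14..0x1a] <- [ce 74 fa 95 fe bd 6d]
D3: mem[0x14..0x18] <- [95 fe bd 6d 4b]
D4: mem[0x11..0x14] <- [74 fa 95 fe]
D5: mem[0x1c..0x23] <- [6d 4b 25 71 18 a3 74 fa]
query mem[0x0d]=0x25, mem[0x22]=0x74, mem[0x1a]=0x6d, mem[0x06]=0x74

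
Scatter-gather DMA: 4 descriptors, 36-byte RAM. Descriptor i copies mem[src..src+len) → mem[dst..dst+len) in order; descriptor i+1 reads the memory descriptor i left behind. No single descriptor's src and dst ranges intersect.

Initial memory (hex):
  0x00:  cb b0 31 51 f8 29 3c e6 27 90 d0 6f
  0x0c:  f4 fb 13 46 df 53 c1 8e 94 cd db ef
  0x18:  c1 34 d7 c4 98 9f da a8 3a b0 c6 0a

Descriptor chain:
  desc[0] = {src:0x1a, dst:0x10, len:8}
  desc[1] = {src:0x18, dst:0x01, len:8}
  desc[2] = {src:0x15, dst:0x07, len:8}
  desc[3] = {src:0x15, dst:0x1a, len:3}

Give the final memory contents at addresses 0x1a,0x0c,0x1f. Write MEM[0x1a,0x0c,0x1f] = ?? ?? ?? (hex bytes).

MEM[0x1a,0x0c,0x1f] = a8 d7 a8

[0] 0x1a->0x10 len=8 : d7 c4 98 9f da a8 3a b0
[1] 0x18->0x01 len=8 : c1 34 d7 c4 98 9f da a8
[2] 0x15->0x07 len=8 : a8 3a b0 c1 34 d7 c4 98
[3] 0x15->0x1a len=3 : a8 3a b0
query mem[0x1a]=0xa8, mem[0x0c]=0xd7, mem[0x1f]=0xa8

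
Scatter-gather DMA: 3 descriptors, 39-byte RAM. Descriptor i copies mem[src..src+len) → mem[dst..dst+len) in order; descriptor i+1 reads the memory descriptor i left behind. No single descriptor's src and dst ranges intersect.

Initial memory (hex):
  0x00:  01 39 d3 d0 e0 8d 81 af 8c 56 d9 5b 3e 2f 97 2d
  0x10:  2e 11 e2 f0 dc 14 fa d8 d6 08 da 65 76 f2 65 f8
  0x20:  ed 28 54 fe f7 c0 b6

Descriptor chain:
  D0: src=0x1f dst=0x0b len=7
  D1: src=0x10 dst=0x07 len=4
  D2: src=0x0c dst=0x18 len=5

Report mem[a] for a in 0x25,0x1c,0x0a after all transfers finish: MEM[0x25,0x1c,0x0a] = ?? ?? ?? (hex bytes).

MEM[0x25,0x1c,0x0a] = c0 f7 f0

D0: mem[0x0b..0x11] <- [f8 ed 28 54 fe f7 c0]
D1: mem[0x07..0x0a] <- [f7 c0 e2 f0]
D2: mem[0x18..0x1c] <- [ed 28 54 fe f7]
query mem[0x25]=0xc0, mem[0x1c]=0xf7, mem[0x0a]=0xf0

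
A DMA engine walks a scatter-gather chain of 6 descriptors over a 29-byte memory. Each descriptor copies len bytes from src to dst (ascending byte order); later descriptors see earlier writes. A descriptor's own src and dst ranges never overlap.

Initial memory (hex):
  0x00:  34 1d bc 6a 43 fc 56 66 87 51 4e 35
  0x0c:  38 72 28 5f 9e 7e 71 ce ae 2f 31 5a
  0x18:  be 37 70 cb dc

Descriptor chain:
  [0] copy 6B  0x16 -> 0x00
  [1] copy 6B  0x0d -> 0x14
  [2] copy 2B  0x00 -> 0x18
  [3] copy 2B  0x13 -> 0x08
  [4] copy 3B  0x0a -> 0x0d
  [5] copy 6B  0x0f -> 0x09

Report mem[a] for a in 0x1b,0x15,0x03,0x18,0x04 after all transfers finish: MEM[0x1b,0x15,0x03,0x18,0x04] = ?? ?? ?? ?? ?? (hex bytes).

MEM[0x1b,0x15,0x03,0x18,0x04] = cb 28 37 31 70

[0] 0x16->0x00 len=6 : 31 5a be 37 70 cb
[1] 0x0d->0x14 len=6 : 72 28 5f 9e 7e 71
[2] 0x00->0x18 len=2 : 31 5a
[3] 0x13->0x08 len=2 : ce 72
[4] 0x0a->0x0d len=3 : 4e 35 38
[5] 0x0f->0x09 len=6 : 38 9e 7e 71 ce 72
query mem[0x1b]=0xcb, mem[0x15]=0x28, mem[0x03]=0x37, mem[0x18]=0x31, mem[0x04]=0x70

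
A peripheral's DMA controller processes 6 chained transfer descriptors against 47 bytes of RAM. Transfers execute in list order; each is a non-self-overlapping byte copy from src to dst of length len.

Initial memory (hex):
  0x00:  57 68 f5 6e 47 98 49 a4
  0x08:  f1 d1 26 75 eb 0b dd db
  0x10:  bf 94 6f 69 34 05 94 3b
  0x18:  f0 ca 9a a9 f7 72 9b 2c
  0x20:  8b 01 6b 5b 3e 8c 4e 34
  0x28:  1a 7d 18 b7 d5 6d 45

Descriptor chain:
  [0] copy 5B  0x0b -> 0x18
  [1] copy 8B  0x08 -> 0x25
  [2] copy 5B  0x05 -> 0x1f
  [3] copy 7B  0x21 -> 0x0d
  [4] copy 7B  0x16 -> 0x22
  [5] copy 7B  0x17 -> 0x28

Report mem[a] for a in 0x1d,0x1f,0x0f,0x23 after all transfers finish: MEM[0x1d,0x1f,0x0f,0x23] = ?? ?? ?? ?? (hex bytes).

D0: mem[0x18..0x1c] <- [75 eb 0b dd db]
D1: mem[0x25..0x2c] <- [f1 d1 26 75 eb 0b dd db]
D2: mem[0x1f..0x23] <- [98 49 a4 f1 d1]
D3: mem[0x0d..0x13] <- [a4 f1 d1 3e f1 d1 26]
D4: mem[0x22..0x28] <- [94 3b 75 eb 0b dd db]
D5: mem[0x28..0x2e] <- [3b 75 eb 0b dd db 72]
query mem[0x1d]=0x72, mem[0x1f]=0x98, mem[0x0f]=0xd1, mem[0x23]=0x3b

MEM[0x1d,0x1f,0x0f,0x23] = 72 98 d1 3b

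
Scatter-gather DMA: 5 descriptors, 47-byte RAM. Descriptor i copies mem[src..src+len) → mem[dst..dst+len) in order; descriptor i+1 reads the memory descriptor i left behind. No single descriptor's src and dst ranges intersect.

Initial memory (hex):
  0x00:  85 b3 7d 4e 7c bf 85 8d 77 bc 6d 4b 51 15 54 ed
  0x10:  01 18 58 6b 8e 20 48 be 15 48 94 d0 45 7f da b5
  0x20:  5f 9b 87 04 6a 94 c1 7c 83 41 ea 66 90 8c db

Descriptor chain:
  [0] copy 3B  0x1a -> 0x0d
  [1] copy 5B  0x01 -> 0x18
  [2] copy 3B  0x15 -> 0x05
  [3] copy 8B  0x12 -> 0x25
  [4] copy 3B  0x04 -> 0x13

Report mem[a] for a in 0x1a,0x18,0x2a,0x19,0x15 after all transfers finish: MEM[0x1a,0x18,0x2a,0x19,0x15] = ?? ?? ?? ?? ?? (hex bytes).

MEM[0x1a,0x18,0x2a,0x19,0x15] = 4e b3 be 7d 48

  after D0: wrote 3B at 0x0d = 94d045
  after D1: wrote 5B at 0x18 = b37d4e7cbf
  after D2: wrote 3B at 0x05 = 2048be
  after D3: wrote 8B at 0x25 = 586b8e2048beb37d
  after D4: wrote 3B at 0x13 = 7c2048
query mem[0x1a]=0x4e, mem[0x18]=0xb3, mem[0x2a]=0xbe, mem[0x19]=0x7d, mem[0x15]=0x48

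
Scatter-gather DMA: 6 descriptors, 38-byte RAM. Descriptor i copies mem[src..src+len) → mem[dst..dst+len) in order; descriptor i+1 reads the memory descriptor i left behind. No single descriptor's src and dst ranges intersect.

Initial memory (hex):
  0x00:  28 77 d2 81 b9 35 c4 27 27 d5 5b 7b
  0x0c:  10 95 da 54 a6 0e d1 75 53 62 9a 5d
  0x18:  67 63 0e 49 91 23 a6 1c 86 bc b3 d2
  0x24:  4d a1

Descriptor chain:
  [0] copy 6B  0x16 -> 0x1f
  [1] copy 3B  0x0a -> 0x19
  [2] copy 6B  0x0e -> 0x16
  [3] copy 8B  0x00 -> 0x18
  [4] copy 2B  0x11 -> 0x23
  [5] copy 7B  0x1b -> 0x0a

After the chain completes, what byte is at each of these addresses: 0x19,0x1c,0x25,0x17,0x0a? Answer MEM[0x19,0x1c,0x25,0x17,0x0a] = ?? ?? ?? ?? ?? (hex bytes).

MEM[0x19,0x1c,0x25,0x17,0x0a] = 77 b9 a1 54 81

[0] 0x16->0x1f len=6 : 9a 5d 67 63 0e 49
[1] 0x0a->0x19 len=3 : 5b 7b 10
[2] 0x0e->0x16 len=6 : da 54 a6 0e d1 75
[3] 0x00->0x18 len=8 : 28 77 d2 81 b9 35 c4 27
[4] 0x11->0x23 len=2 : 0e d1
[5] 0x1b->0x0a len=7 : 81 b9 35 c4 27 5d 67
query mem[0x19]=0x77, mem[0x1c]=0xb9, mem[0x25]=0xa1, mem[0x17]=0x54, mem[0x0a]=0x81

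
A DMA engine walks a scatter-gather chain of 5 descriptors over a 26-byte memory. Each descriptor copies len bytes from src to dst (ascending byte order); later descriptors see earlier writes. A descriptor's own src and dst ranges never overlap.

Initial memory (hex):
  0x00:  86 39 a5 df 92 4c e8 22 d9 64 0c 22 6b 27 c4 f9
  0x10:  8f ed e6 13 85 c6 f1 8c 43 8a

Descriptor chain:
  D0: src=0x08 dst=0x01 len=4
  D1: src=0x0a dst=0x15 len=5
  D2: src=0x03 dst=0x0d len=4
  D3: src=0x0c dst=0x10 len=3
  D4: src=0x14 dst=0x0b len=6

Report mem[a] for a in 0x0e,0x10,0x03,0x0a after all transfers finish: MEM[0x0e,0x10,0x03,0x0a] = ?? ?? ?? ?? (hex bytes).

#0 dst[0x01+4] := {0xd9,0x64,0x0c,0x22}
#1 dst[0x15+5] := {0x0c,0x22,0x6b,0x27,0xc4}
#2 dst[0x0d+4] := {0x0c,0x22,0x4c,0xe8}
#3 dst[0x10+3] := {0x6b,0x0c,0x22}
#4 dst[0x0b+6] := {0x85,0x0c,0x22,0x6b,0x27,0xc4}
query mem[0x0e]=0x6b, mem[0x10]=0xc4, mem[0x03]=0x0c, mem[0x0a]=0x0c

MEM[0x0e,0x10,0x03,0x0a] = 6b c4 0c 0c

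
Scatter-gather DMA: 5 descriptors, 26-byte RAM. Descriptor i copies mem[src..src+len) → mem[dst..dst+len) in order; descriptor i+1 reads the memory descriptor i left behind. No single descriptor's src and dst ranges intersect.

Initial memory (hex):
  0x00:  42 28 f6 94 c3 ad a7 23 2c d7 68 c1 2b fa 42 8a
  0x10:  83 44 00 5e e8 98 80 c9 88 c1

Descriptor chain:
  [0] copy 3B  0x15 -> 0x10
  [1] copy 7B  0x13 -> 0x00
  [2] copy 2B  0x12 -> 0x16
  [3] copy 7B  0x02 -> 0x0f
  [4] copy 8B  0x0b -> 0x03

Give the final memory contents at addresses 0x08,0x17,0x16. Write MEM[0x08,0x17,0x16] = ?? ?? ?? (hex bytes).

MEM[0x08,0x17,0x16] = 80 5e c9

#0 dst[0x10+3] := {0x98,0x80,0xc9}
#1 dst[0x00+7] := {0x5e,0xe8,0x98,0x80,0xc9,0x88,0xc1}
#2 dst[0x16+2] := {0xc9,0x5e}
#3 dst[0x0f+7] := {0x98,0x80,0xc9,0x88,0xc1,0x23,0x2c}
#4 dst[0x03+8] := {0xc1,0x2b,0xfa,0x42,0x98,0x80,0xc9,0x88}
query mem[0x08]=0x80, mem[0x17]=0x5e, mem[0x16]=0xc9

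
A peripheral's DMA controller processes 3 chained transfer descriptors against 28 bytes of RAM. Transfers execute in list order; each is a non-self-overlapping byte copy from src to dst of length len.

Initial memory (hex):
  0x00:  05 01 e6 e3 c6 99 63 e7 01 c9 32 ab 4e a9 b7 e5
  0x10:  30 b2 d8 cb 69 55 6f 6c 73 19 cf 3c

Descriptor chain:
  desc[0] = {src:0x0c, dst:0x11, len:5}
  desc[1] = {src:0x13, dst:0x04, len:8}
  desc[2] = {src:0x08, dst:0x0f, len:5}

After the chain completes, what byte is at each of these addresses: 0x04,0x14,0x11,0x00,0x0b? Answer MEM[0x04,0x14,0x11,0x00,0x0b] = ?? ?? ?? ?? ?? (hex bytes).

MEM[0x04,0x14,0x11,0x00,0x0b] = b7 e5 19 05 cf

#0 dst[0x11+5] := {0x4e,0xa9,0xb7,0xe5,0x30}
#1 dst[0x04+8] := {0xb7,0xe5,0x30,0x6f,0x6c,0x73,0x19,0xcf}
#2 dst[0x0f+5] := {0x6c,0x73,0x19,0xcf,0x4e}
query mem[0x04]=0xb7, mem[0x14]=0xe5, mem[0x11]=0x19, mem[0x00]=0x05, mem[0x0b]=0xcf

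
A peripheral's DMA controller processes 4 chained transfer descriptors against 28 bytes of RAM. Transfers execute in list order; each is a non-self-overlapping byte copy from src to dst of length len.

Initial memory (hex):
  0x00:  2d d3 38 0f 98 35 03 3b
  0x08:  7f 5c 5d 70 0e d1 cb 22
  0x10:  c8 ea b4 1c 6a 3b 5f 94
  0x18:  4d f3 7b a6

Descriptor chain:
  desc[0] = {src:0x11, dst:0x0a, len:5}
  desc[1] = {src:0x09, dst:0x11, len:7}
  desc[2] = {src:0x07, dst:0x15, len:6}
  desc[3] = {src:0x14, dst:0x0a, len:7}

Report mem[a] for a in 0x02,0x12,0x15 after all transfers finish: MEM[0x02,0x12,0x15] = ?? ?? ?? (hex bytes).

MEM[0x02,0x12,0x15] = 38 ea 3b

D0: mem[0x0a..0x0e] <- [ea b4 1c 6a 3b]
D1: mem[0x11..0x17] <- [5c ea b4 1c 6a 3b 22]
D2: mem[0x15..0x1a] <- [3b 7f 5c ea b4 1c]
D3: mem[0x0a..0x10] <- [1c 3b 7f 5c ea b4 1c]
query mem[0x02]=0x38, mem[0x12]=0xea, mem[0x15]=0x3b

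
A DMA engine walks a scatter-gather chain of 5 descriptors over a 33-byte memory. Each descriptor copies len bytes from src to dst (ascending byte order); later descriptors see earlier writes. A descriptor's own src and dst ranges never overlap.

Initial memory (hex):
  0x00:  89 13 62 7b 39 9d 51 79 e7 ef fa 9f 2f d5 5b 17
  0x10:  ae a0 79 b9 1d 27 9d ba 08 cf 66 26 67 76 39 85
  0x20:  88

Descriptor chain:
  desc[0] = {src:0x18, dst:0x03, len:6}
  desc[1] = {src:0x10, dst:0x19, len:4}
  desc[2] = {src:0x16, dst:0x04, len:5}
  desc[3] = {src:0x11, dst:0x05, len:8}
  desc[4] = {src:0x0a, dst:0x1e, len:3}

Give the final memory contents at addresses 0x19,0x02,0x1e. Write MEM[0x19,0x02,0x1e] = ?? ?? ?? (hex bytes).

[0] 0x18->0x03 len=6 : 08 cf 66 26 67 76
[1] 0x10->0x19 len=4 : ae a0 79 b9
[2] 0x16->0x04 len=5 : 9d ba 08 ae a0
[3] 0x11->0x05 len=8 : a0 79 b9 1d 27 9d ba 08
[4] 0x0a->0x1e len=3 : 9d ba 08
query mem[0x19]=0xae, mem[0x02]=0x62, mem[0x1e]=0x9d

MEM[0x19,0x02,0x1e] = ae 62 9d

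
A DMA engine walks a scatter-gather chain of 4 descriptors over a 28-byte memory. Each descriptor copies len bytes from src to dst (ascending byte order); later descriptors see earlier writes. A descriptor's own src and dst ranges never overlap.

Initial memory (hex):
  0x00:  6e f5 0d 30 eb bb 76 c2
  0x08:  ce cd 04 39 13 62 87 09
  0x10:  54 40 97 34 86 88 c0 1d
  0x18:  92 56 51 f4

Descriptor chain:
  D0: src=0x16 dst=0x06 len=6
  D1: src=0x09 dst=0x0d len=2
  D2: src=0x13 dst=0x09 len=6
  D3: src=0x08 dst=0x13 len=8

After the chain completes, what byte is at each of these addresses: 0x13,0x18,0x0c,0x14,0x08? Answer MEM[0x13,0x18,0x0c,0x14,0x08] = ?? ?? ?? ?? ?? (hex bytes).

#0 dst[0x06+6] := {0xc0,0x1d,0x92,0x56,0x51,0xf4}
#1 dst[0x0d+2] := {0x56,0x51}
#2 dst[0x09+6] := {0x34,0x86,0x88,0xc0,0x1d,0x92}
#3 dst[0x13+8] := {0x92,0x34,0x86,0x88,0xc0,0x1d,0x92,0x09}
query mem[0x13]=0x92, mem[0x18]=0x1d, mem[0x0c]=0xc0, mem[0x14]=0x34, mem[0x08]=0x92

MEM[0x13,0x18,0x0c,0x14,0x08] = 92 1d c0 34 92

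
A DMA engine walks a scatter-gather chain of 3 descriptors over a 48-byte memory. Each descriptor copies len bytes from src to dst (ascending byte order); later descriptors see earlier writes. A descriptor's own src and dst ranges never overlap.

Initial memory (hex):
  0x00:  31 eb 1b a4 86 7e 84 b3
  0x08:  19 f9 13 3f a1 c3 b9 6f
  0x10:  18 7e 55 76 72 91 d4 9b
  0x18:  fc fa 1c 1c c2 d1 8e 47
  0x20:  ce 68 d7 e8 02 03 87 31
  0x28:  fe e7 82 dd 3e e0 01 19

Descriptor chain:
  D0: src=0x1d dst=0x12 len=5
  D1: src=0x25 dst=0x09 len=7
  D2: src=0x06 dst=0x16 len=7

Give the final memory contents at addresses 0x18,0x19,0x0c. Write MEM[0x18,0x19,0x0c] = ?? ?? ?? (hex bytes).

MEM[0x18,0x19,0x0c] = 19 03 fe

[0] 0x1d->0x12 len=5 : d1 8e 47 ce 68
[1] 0x25->0x09 len=7 : 03 87 31 fe e7 82 dd
[2] 0x06->0x16 len=7 : 84 b3 19 03 87 31 fe
query mem[0x18]=0x19, mem[0x19]=0x03, mem[0x0c]=0xfe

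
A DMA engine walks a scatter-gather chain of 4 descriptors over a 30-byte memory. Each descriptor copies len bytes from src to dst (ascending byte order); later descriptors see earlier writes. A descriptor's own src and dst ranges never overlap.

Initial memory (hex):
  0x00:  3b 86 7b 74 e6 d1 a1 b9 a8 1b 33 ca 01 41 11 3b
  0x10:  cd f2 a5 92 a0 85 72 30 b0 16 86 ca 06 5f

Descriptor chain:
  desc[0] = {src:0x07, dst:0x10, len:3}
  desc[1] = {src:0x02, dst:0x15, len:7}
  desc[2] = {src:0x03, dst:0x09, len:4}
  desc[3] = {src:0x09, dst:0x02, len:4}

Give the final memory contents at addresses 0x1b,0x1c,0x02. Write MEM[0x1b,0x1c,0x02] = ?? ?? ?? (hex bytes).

#0 dst[0x10+3] := {0xb9,0xa8,0x1b}
#1 dst[0x15+7] := {0x7b,0x74,0xe6,0xd1,0xa1,0xb9,0xa8}
#2 dst[0x09+4] := {0x74,0xe6,0xd1,0xa1}
#3 dst[0x02+4] := {0x74,0xe6,0xd1,0xa1}
query mem[0x1b]=0xa8, mem[0x1c]=0x06, mem[0x02]=0x74

MEM[0x1b,0x1c,0x02] = a8 06 74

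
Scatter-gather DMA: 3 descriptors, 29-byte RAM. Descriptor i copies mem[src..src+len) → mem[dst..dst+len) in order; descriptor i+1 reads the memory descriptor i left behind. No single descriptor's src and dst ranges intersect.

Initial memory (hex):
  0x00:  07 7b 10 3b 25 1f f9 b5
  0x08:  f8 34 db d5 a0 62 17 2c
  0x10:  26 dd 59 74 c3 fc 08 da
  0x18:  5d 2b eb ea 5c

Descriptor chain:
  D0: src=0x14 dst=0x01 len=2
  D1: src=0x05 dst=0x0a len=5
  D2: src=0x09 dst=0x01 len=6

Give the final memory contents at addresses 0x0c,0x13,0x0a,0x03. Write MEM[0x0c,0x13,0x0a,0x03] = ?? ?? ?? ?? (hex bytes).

MEM[0x0c,0x13,0x0a,0x03] = b5 74 1f f9

D0: mem[0x01..0x02] <- [c3 fc]
D1: mem[0x0a..0x0e] <- [1f f9 b5 f8 34]
D2: mem[0x01..0x06] <- [34 1f f9 b5 f8 34]
query mem[0x0c]=0xb5, mem[0x13]=0x74, mem[0x0a]=0x1f, mem[0x03]=0xf9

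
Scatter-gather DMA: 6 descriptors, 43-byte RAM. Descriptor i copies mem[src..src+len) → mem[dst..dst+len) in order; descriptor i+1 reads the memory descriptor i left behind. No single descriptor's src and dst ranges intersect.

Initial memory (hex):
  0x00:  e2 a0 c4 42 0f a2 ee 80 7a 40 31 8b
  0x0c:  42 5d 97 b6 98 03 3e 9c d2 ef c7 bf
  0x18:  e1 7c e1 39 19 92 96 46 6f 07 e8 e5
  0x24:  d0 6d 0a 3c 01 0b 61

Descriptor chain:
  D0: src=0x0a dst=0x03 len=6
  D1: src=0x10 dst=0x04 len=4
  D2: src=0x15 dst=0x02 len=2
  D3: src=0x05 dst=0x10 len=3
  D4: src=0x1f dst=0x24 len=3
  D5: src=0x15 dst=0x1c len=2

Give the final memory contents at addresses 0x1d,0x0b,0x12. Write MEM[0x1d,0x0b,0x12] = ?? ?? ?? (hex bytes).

MEM[0x1d,0x0b,0x12] = c7 8b 9c

  after D0: wrote 6B at 0x03 = 318b425d97b6
  after D1: wrote 4B at 0x04 = 98033e9c
  after D2: wrote 2B at 0x02 = efc7
  after D3: wrote 3B at 0x10 = 033e9c
  after D4: wrote 3B at 0x24 = 466f07
  after D5: wrote 2B at 0x1c = efc7
query mem[0x1d]=0xc7, mem[0x0b]=0x8b, mem[0x12]=0x9c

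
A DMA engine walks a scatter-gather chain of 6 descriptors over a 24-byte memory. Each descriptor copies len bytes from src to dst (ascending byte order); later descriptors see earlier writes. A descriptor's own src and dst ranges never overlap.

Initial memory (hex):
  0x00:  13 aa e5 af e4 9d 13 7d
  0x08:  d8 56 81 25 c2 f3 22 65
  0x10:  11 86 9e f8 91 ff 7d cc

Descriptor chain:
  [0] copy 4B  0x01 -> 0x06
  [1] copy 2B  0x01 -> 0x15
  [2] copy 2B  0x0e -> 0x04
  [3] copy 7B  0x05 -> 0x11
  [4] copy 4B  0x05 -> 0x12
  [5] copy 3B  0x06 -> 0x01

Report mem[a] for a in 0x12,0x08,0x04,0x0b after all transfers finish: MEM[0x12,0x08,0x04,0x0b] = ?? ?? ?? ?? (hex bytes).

MEM[0x12,0x08,0x04,0x0b] = 65 af 22 25

  after D0: wrote 4B at 0x06 = aae5afe4
  after D1: wrote 2B at 0x15 = aae5
  after D2: wrote 2B at 0x04 = 2265
  after D3: wrote 7B at 0x11 = 65aae5afe48125
  after D4: wrote 4B at 0x12 = 65aae5af
  after D5: wrote 3B at 0x01 = aae5af
query mem[0x12]=0x65, mem[0x08]=0xaf, mem[0x04]=0x22, mem[0x0b]=0x25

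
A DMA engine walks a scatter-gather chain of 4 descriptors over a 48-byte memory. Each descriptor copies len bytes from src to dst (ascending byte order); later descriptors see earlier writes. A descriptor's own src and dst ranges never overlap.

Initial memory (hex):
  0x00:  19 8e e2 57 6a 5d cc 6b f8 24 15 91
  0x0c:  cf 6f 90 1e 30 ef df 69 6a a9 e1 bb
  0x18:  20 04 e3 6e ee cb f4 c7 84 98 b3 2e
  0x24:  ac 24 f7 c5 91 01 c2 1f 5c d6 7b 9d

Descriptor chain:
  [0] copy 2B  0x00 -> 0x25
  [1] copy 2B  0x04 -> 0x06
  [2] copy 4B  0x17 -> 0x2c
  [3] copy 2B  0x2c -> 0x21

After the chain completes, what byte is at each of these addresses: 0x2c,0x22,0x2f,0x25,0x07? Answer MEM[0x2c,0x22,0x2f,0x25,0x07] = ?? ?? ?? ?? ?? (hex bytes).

MEM[0x2c,0x22,0x2f,0x25,0x07] = bb 20 e3 19 5d

#0 dst[0x25+2] := {0x19,0x8e}
#1 dst[0x06+2] := {0x6a,0x5d}
#2 dst[0x2c+4] := {0xbb,0x20,0x04,0xe3}
#3 dst[0x21+2] := {0xbb,0x20}
query mem[0x2c]=0xbb, mem[0x22]=0x20, mem[0x2f]=0xe3, mem[0x25]=0x19, mem[0x07]=0x5d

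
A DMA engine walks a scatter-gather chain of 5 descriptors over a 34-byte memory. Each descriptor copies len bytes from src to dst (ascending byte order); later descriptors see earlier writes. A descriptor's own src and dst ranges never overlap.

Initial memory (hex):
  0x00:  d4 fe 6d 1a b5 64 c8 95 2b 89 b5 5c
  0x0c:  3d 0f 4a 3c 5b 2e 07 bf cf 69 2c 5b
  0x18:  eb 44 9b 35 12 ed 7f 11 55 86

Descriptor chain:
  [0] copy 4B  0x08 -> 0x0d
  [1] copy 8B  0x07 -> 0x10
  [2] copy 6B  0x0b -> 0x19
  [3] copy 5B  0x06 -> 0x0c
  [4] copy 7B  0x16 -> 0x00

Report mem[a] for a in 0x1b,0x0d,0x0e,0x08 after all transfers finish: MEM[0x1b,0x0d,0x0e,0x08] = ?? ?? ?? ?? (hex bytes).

MEM[0x1b,0x0d,0x0e,0x08] = 2b 95 2b 2b

D0: mem[0x0d..0x10] <- [2b 89 b5 5c]
D1: mem[0x10..0x17] <- [95 2b 89 b5 5c 3d 2b 89]
D2: mem[0x19..0x1e] <- [5c 3d 2b 89 b5 95]
D3: mem[0x0c..0x10] <- [c8 95 2b 89 b5]
D4: mem[0x00..0x06] <- [2b 89 eb 5c 3d 2b 89]
query mem[0x1b]=0x2b, mem[0x0d]=0x95, mem[0x0e]=0x2b, mem[0x08]=0x2b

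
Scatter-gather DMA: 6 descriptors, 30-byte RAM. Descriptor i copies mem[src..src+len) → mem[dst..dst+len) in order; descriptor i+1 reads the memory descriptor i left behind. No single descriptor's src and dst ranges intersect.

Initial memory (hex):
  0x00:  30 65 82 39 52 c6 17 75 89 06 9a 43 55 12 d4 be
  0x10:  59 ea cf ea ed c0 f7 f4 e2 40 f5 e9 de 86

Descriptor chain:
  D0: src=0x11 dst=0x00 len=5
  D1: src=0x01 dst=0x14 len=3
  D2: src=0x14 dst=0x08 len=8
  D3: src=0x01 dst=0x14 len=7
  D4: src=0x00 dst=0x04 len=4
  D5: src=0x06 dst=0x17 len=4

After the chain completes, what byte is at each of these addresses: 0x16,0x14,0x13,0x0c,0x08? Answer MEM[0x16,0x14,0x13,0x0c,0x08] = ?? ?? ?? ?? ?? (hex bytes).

#0 dst[0x00+5] := {0xea,0xcf,0xea,0xed,0xc0}
#1 dst[0x14+3] := {0xcf,0xea,0xed}
#2 dst[0x08+8] := {0xcf,0xea,0xed,0xf4,0xe2,0x40,0xf5,0xe9}
#3 dst[0x14+7] := {0xcf,0xea,0xed,0xc0,0xc6,0x17,0x75}
#4 dst[0x04+4] := {0xea,0xcf,0xea,0xed}
#5 dst[0x17+4] := {0xea,0xed,0xcf,0xea}
query mem[0x16]=0xed, mem[0x14]=0xcf, mem[0x13]=0xea, mem[0x0c]=0xe2, mem[0x08]=0xcf

MEM[0x16,0x14,0x13,0x0c,0x08] = ed cf ea e2 cf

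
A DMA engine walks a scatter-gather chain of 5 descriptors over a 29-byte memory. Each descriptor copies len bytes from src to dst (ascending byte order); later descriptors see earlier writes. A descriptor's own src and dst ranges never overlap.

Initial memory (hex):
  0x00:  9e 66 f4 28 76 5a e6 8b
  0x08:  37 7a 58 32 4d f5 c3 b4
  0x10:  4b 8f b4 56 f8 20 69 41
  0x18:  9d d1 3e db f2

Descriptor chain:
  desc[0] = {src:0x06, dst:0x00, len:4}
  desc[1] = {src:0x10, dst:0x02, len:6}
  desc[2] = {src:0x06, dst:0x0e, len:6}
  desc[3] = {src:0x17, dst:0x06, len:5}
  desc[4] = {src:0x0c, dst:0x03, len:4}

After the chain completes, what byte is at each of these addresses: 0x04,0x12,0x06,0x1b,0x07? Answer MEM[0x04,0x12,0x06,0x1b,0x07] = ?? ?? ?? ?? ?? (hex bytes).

[0] 0x06->0x00 len=4 : e6 8b 37 7a
[1] 0x10->0x02 len=6 : 4b 8f b4 56 f8 20
[2] 0x06->0x0e len=6 : f8 20 37 7a 58 32
[3] 0x17->0x06 len=5 : 41 9d d1 3e db
[4] 0x0c->0x03 len=4 : 4d f5 f8 20
query mem[0x04]=0xf5, mem[0x12]=0x58, mem[0x06]=0x20, mem[0x1b]=0xdb, mem[0x07]=0x9d

MEM[0x04,0x12,0x06,0x1b,0x07] = f5 58 20 db 9d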